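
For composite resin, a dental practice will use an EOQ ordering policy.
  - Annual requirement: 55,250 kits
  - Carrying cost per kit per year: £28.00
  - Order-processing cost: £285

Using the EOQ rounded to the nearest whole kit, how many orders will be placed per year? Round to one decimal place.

52.1 orders per year

EOQ = √(2DS/H) = √(2 × 55,250 × 285 / 28)
    = √(1,124,732.14) ≈ 1,060.53 → Q = 1,061
N = D/Q = 55,250/1,061 ≈ 52.074 orders/yr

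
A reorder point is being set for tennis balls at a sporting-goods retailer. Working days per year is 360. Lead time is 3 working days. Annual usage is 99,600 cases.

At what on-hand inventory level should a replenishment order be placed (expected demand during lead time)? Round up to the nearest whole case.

830 cases

Daily demand d = 99,600 / 360 = 276.667 cases/day
Demand during lead time = 276.667 × 3 = 830.00
Reorder point = 830.00 → round up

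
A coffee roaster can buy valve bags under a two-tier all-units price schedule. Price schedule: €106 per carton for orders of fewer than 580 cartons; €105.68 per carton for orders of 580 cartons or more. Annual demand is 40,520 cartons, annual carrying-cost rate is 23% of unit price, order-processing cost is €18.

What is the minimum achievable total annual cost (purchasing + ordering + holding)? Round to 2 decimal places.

€4,290,459.97

H₁ = 23%×€106 = €24.3800;  H₂ = 23%×€105.68 = €24.3064
EOQ₁ = √(2×40,520×18/24.3800) = 244.61  (< 580, feasible at tier 1)
EOQ₂ = √(2×40,520×18/24.3064) = 244.98  (< 580 → use Q = 580 at tier-2 price)
TC(tier 1 (EOQ₁), Q≈244.6) = €4,301,083.52
TC(tier 2, Q≈580.0) = €4,290,459.97
Minimum at tier 2: €4,290,459.97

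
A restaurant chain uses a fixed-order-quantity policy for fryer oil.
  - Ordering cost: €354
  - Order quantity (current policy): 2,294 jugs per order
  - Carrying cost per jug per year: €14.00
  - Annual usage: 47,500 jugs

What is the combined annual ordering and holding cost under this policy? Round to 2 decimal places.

Orders/yr = 47,500/2,294 = 20.706; ordering cost = 20.706 × €354 = €7,329.99
Average inventory = 2,294/2 = 1147; holding cost = 1147 × €14 = €16,058.00
Total = €7,329.99 + €16,058.00 = €23,387.99

€23,387.99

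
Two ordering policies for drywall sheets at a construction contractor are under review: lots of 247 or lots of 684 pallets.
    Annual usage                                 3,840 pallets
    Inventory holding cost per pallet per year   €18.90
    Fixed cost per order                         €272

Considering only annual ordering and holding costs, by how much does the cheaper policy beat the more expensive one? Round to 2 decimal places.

€1,428.00

Annual cost at Q: ordering D·S/Q plus holding Q·H/2.
TC(247) = (3,840/247)×272 + (247/2)×18.9 = €6,562.81
TC(684) = (3,840/684)×272 + (684/2)×18.9 = €7,990.82
|ΔTC| = |€6,562.81 − €7,990.82| = €1,428.00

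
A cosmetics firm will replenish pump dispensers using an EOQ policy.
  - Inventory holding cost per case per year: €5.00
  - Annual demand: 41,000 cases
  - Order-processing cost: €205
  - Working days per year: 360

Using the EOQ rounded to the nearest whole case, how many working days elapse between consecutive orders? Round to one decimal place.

Optimal lot size Q* = (2 × 41,000 × €205 / €5)^½ ≈ 1,833.58 → Q = 1,834 cases
Cycle time = (working days × Q)/D = (360 × 1,834) / 41,000 = 16.103 days

16.1 days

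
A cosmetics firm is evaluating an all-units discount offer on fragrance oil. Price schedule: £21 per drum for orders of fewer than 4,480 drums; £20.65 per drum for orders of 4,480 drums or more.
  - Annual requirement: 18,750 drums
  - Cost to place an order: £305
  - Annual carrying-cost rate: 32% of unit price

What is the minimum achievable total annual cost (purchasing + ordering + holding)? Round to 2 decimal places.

£402,516.98

H₁ = 32%×£21 = £6.7200;  H₂ = 32%×£20.65 = £6.6080
EOQ₁ = √(2×18,750×305/6.7200) = 1,304.61  (< 4,480, feasible at tier 1)
EOQ₂ = √(2×18,750×305/6.6080) = 1,315.62  (< 4,480 → use Q = 4,480 at tier-2 price)
TC(tier 1 (EOQ₁), Q≈1,304.6) = £402,516.98
TC(tier 2, Q≈4,480.0) = £403,265.93
Minimum at tier 1 (EOQ₁): £402,516.98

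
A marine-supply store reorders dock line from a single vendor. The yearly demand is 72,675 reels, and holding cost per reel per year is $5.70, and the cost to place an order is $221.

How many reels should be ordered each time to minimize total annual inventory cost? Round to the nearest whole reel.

2,374 reels

EOQ = √(2DS/H) = √(2 × 72,675 × 221 / 5.7)
    = √(5,635,500.00) ≈ 2,373.92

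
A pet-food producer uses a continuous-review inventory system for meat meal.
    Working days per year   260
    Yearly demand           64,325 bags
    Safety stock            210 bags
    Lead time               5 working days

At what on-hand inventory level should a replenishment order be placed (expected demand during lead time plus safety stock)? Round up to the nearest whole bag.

1,448 bags

Daily demand d = 64,325 / 260 = 247.404 bags/day
Demand during lead time = 247.404 × 5 = 1,237.02
Reorder point = 1,237.02 + 210 = 1,447.02 → round up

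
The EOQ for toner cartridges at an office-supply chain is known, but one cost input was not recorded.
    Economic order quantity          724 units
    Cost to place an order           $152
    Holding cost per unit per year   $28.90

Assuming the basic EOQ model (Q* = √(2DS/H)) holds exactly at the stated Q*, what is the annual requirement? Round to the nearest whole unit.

EOQ relation: Q² = 2DS/H, so rearrange for the unknown.
D = Q²H / (2S) = 724² × 28.9 / (2 × 152) = 49,831.21

49,831 units per year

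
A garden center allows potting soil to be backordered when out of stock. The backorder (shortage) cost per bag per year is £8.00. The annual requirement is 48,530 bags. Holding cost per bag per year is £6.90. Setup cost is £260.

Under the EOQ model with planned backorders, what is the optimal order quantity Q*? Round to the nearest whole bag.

Q* = √(2DS/H) · √((H + b)/b)
   = √(2 × 48,530 × 260 / 6.9) · √((6.9 + 8) / 8)
   = 1,912.416 × 1.3647 ≈ 2,609.94

2,610 bags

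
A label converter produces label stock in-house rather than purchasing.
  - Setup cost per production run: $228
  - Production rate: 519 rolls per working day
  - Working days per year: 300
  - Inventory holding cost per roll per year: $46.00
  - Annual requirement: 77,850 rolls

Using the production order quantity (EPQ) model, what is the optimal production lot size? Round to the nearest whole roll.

1,242 rolls

Daily demand d = 77,850/300 = 259.500; p = 519; 1 − d/p = 0.50000
EPQ = √(2DS / (H(1 − d/p)))
    = √(2 × 77,850 × 228 / (46 × 0.50000)) ≈ 1,242.36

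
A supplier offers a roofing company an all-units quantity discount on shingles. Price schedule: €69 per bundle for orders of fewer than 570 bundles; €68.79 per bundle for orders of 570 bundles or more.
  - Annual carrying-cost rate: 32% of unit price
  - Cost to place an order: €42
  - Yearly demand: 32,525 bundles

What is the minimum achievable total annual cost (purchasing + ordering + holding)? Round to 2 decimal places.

H₁ = 32%×€69 = €22.0800;  H₂ = 32%×€68.79 = €22.0128
EOQ₁ = √(2×32,525×42/22.0800) = 351.76  (< 570, feasible at tier 1)
EOQ₂ = √(2×32,525×42/22.0128) = 352.30  (< 570 → use Q = 570 at tier-2 price)
TC(tier 1 (EOQ₁), Q≈351.8) = €2,251,991.90
TC(tier 2, Q≈570.0) = €2,246,064.98
Minimum at tier 2: €2,246,064.98

€2,246,064.98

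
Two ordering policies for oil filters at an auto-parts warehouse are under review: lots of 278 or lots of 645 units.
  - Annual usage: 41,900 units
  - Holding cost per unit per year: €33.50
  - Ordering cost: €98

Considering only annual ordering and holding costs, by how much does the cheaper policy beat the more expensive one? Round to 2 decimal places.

€2,257.05

For each Q, cost = (D/Q)·S + (Q/2)·H.
TC(278) = (41,900/278)×98 + (278/2)×33.5 = €19,427.00
TC(645) = (41,900/645)×98 + (645/2)×33.5 = €17,169.95
|ΔTC| = |€19,427.00 − €17,169.95| = €2,257.05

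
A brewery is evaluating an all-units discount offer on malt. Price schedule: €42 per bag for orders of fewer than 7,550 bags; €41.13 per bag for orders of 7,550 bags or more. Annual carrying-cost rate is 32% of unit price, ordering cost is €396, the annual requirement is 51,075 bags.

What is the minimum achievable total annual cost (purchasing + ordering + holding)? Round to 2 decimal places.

€2,153,078.69

H₁ = 32%×€42 = €13.4400;  H₂ = 32%×€41.13 = €13.1616
EOQ₁ = √(2×51,075×396/13.4400) = 1,734.87  (< 7,550, feasible at tier 1)
EOQ₂ = √(2×51,075×396/13.1616) = 1,753.12  (< 7,550 → use Q = 7,550 at tier-2 price)
TC(tier 1 (EOQ₁), Q≈1,734.9) = €2,168,466.66
TC(tier 2, Q≈7,550.0) = €2,153,078.69
Minimum at tier 2: €2,153,078.69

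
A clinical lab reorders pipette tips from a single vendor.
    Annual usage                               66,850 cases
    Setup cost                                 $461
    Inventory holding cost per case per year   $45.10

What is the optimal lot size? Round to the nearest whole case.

Q* = √(2·D·S / H) = √(2·66,850·461 / 45.1) = √1,366,645.2 ≈ 1,169.04

1,169 cases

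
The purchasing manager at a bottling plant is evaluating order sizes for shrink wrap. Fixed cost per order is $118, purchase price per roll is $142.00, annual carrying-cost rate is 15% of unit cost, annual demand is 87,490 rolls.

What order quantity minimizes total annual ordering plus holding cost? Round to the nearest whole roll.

985 rolls

Holding cost per roll per year: H = 15% × $142 = $21.3000
2DS/H = 2·87,490·118/21.3 = 969,372.77
EOQ = √969,372.77 ≈ 984.57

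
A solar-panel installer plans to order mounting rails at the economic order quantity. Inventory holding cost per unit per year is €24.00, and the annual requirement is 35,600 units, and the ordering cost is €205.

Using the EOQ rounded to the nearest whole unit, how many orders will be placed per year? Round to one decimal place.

Q* = √(2·D·S / H) = √(2·35,600·205 / 24) = √608,166.7 ≈ 779.85 → Q = 780
Orders per year = D/Q = 35,600 / 780 = 45.641

45.6 orders per year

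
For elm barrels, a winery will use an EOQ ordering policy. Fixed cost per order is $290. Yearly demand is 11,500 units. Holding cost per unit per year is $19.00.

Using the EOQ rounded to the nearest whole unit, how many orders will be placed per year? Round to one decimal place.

19.4 orders per year

EOQ = √(2DS/H) = √(2 × 11,500 × 290 / 19)
    = √(351,052.63) ≈ 592.50 → Q = 592
Orders per year = D/Q = 11,500 / 592 = 19.426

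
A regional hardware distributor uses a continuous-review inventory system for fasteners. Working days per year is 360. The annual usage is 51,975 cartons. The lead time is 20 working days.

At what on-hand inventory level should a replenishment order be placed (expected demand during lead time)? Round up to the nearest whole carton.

2,888 cartons

Daily demand d = 51,975 / 360 = 144.375 cartons/day
Demand during lead time = 144.375 × 20 = 2,887.50
Reorder point = 2,887.50 → round up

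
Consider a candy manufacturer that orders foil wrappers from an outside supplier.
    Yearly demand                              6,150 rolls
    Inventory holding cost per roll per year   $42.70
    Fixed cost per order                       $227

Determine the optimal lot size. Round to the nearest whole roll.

256 rolls

2DS/H = 2·6,150·227/42.7 = 65,388.76
EOQ = √65,388.76 ≈ 255.71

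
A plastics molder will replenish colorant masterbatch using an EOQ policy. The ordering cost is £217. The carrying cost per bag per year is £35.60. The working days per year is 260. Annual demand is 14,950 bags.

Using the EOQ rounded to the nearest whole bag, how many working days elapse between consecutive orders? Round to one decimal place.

EOQ = √(2DS/H) = √(2 × 14,950 × 217 / 35.6)
    = √(182,255.62) ≈ 426.91 → Q = 427 bags
Cycle time = (working days × Q)/D = (260 × 427) / 14,950 = 7.426 days

7.4 days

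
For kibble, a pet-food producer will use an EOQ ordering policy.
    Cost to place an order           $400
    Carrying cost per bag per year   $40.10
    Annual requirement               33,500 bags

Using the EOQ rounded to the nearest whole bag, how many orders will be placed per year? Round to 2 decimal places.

Q* = √(2·D·S / H) = √(2·33,500·400 / 40.1) = √668,329.2 ≈ 817.51 → Q = 818
N = D/Q = 33,500/818 ≈ 40.954 orders/yr

40.95 orders per year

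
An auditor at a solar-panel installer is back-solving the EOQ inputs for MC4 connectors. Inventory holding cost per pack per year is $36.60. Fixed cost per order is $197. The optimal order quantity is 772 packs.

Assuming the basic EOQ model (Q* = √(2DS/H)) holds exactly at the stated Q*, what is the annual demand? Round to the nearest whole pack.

55,363 packs per year

EOQ relation: Q² = 2DS/H, so rearrange for the unknown.
D = Q²H / (2S) = 772² × 36.6 / (2 × 197) = 55,362.98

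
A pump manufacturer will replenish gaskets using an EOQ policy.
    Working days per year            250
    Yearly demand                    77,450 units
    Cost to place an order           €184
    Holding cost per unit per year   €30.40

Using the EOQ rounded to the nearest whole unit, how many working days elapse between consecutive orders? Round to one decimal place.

3.1 days

2DS/H = 2·77,450·184/30.4 = 937,552.63
EOQ = √937,552.63 ≈ 968.27 → Q = 968 units
Cycle time = (working days × Q)/D = (250 × 968) / 77,450 = 3.125 days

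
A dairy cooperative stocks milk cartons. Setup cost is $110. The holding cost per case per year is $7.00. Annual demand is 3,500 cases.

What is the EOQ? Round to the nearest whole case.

332 cases

2DS/H = 2·3,500·110/7 = 110,000.00
EOQ = √110,000.00 ≈ 331.66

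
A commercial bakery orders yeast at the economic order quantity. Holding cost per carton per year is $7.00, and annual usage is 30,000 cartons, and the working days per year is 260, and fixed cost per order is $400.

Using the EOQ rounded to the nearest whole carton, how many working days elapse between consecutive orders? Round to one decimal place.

16.1 days

2DS/H = 2·30,000·400/7 = 3,428,571.43
EOQ = √3,428,571.43 ≈ 1,851.64 → Q = 1,852 cartons
Days between orders = 260 / (D/Q) = 260 / 16.199 ≈ 16.051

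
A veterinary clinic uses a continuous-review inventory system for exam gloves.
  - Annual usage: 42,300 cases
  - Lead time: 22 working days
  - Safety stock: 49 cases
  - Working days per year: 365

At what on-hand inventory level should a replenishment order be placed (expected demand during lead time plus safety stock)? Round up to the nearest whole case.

2,599 cases

Daily demand d = 42,300 / 365 = 115.890 cases/day
Demand during lead time = 115.890 × 22 = 2,549.59
Reorder point = 2,549.59 + 49 = 2,598.59 → round up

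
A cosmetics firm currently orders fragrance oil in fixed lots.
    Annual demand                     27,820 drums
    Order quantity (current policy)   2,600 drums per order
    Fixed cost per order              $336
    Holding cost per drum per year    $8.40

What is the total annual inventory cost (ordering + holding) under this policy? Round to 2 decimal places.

Ordering: D/Q × S = 27,820/2,600 × $336 = $3,595.20
Holding:  Q/2 × H = 2,600/2 × $8.4 = $10,920.00
Total = $3,595.20 + $10,920.00 = $14,515.20

$14,515.20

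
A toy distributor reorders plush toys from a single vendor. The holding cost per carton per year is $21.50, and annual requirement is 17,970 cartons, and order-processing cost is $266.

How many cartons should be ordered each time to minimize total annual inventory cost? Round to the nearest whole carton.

Q* = √(2·D·S / H) = √(2·17,970·266 / 21.5) = √444,653.0 ≈ 666.82

667 cartons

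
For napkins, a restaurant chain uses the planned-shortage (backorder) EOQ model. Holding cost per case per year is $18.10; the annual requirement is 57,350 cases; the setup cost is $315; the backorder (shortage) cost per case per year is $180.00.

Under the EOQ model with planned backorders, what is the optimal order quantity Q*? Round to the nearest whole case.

Q* = √(2DS/H) · √((H + b)/b)
   = √(2 × 57,350 × 315 / 18.1) · √((18.1 + 180) / 180)
   = 1,412.855 × 1.0491 ≈ 1,482.19

1,482 cases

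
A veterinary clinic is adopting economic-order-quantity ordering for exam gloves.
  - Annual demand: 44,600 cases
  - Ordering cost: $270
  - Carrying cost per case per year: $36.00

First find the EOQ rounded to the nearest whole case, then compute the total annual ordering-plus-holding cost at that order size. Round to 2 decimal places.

$29,445.27

Optimal lot size Q* = (2 × 44,600 × $270 / $36)^½ ≈ 817.92 → Q = 818 cases
Orders/yr = 44,600/818 = 54.523; ordering cost = 54.523 × $270 = $14,721.27
Average inventory = 818/2 = 409; holding cost = 409 × $36 = $14,724.00
Total = $14,721.27 + $14,724.00 = $29,445.27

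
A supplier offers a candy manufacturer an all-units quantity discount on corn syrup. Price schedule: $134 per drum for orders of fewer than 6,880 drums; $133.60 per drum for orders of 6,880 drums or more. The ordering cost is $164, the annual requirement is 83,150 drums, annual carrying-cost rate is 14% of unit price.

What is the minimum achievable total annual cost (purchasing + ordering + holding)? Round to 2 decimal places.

H₁ = 14%×$134 = $18.7600;  H₂ = 14%×$133.60 = $18.7040
EOQ₁ = √(2×83,150×164/18.7600) = 1,205.73  (< 6,880, feasible at tier 1)
EOQ₂ = √(2×83,150×164/18.7040) = 1,207.54  (< 6,880 → use Q = 6,880 at tier-2 price)
TC(tier 1 (EOQ₁), Q≈1,205.7) = $11,164,719.58
TC(tier 2, Q≈6,880.0) = $11,175,163.82
Minimum at tier 1 (EOQ₁): $11,164,719.58

$11,164,719.58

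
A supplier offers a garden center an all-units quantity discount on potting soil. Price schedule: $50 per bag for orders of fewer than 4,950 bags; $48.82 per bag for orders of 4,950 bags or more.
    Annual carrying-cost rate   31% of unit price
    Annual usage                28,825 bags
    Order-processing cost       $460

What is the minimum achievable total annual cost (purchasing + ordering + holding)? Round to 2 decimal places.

H₁ = 31%×$50 = $15.5000;  H₂ = 31%×$48.82 = $15.1342
EOQ₁ = √(2×28,825×460/15.5000) = 1,308.01  (< 4,950, feasible at tier 1)
EOQ₂ = √(2×28,825×460/15.1342) = 1,323.73  (< 4,950 → use Q = 4,950 at tier-2 price)
TC(tier 1 (EOQ₁), Q≈1,308.0) = $1,461,524.23
TC(tier 2, Q≈4,950.0) = $1,447,372.33
Minimum at tier 2: $1,447,372.33

$1,447,372.33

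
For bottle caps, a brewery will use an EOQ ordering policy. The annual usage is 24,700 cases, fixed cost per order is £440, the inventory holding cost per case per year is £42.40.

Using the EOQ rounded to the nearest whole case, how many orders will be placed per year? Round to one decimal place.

34.5 orders per year

2DS/H = 2·24,700·440/42.4 = 512,641.51
EOQ = √512,641.51 ≈ 715.99 → Q = 716
N = D/Q = 24,700/716 ≈ 34.497 orders/yr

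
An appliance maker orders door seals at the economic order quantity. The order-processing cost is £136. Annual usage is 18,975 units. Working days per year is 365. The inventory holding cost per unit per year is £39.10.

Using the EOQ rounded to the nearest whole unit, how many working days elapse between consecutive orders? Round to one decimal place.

7.0 days

2DS/H = 2·18,975·136/39.1 = 132,000.00
EOQ = √132,000.00 ≈ 363.32 → Q = 363 units
Days between orders = 365 / (D/Q) = 365 / 52.273 ≈ 6.983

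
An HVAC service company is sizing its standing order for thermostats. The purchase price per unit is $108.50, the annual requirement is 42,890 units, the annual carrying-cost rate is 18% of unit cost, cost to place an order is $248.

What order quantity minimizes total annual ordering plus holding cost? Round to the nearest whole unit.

1,044 units

Carrying cost H = $108.5 × 18% = $19.5300/unit/yr
Q* = √(2·D·S / H) = √(2·42,890·248 / 19.53) = √1,089,269.8 ≈ 1,043.68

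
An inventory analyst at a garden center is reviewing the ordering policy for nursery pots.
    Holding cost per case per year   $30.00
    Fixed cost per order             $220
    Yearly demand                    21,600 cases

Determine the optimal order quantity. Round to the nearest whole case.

2DS/H = 2·21,600·220/30 = 316,800.00
EOQ = √316,800.00 ≈ 562.85

563 cases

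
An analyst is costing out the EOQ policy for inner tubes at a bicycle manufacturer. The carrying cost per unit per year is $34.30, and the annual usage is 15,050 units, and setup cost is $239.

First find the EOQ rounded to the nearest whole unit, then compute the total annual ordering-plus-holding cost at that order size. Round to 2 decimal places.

$15,708.30

2DS/H = 2·15,050·239/34.3 = 209,734.69
EOQ = √209,734.69 ≈ 457.97 → Q = 458 units
Orders/yr = 15,050/458 = 32.860; ordering cost = 32.860 × $239 = $7,853.60
Average inventory = 458/2 = 229; holding cost = 229 × $34.3 = $7,854.70
Total = $7,853.60 + $7,854.70 = $15,708.30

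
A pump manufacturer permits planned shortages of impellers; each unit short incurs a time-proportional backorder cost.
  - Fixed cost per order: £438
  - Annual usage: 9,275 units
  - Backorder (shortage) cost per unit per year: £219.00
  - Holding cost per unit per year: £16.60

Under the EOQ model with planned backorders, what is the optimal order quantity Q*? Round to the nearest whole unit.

726 units

Basic EOQ = √(2·9,275·438/16.6) = 699.608
Backorder adjustment √((H+b)/b) = √((16.6+219)/219) = 1.0372
Q* = 699.608 × 1.0372 ≈ 725.64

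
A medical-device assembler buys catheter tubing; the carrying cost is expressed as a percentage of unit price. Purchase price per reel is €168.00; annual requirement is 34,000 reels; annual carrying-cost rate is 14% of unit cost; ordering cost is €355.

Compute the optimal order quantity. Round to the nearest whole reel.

Carrying cost H = €168 × 14% = €23.5200/reel/yr
Optimal lot size Q* = (2 × 34,000 × €355 / €23.52)^½ ≈ 1,013.09

1,013 reels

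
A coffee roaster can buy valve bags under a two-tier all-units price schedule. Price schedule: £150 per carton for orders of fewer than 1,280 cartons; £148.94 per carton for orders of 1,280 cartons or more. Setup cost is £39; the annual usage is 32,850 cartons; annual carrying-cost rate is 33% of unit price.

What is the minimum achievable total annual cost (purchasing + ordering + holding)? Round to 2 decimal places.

H₁ = 33%×£150 = £49.5000;  H₂ = 33%×£148.94 = £49.1502
EOQ₁ = √(2×32,850×39/49.5000) = 227.52  (< 1,280, feasible at tier 1)
EOQ₂ = √(2×32,850×39/49.1502) = 228.32  (< 1,280 → use Q = 1,280 at tier-2 price)
TC(tier 1 (EOQ₁), Q≈227.5) = £4,938,762.05
TC(tier 2, Q≈1,280.0) = £4,925,136.03
Minimum at tier 2: £4,925,136.03

£4,925,136.03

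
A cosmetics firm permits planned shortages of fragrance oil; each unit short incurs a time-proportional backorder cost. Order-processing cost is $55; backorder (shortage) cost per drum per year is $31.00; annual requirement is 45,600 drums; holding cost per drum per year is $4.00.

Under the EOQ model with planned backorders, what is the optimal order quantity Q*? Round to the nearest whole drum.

Q* = √(2DS/H) · √((H + b)/b)
   = √(2 × 45,600 × 55 / 4) · √((4 + 31) / 31)
   = 1,119.821 × 1.0626 ≈ 1,189.88

1,190 drums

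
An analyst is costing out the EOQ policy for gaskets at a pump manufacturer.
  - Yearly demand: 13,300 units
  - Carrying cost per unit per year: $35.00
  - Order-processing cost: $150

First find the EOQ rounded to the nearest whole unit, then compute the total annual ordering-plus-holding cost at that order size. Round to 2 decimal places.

$11,817.37

2DS/H = 2·13,300·150/35 = 114,000.00
EOQ = √114,000.00 ≈ 337.64 → Q = 338 units
Annual ordering cost = (D/Q)·S = (13,300/338) × 150 = $5,902.37
Annual holding cost  = (Q/2)·H = (338/2) × 35 = $5,915.00
Total = $5,902.37 + $5,915.00 = $11,817.37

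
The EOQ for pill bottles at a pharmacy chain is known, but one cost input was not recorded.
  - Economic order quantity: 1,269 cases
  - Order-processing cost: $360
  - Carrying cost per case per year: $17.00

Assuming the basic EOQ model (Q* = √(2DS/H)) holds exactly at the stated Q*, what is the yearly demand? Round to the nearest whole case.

38,022 cases per year

From Q* = √(2DS/H) ⇒ Q*² = 2DS/H.
D = Q²H / (2S) = 1,269² × 17 / (2 × 360) = 38,022.41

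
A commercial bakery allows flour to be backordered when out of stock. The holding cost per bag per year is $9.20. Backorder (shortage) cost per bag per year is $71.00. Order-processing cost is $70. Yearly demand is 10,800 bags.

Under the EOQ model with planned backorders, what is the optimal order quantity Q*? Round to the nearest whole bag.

Q* = √(2DS/H) · √((H + b)/b)
   = √(2 × 10,800 × 70 / 9.2) · √((9.2 + 71) / 71)
   = 405.398 × 1.0628 ≈ 430.86

431 bags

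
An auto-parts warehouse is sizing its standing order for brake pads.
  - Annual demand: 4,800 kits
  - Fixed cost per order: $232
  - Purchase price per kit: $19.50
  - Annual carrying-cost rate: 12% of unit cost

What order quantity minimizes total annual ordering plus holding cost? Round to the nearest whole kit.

H = i·C = 0.12 × $19.5 = $2.3400 per kit-year
2DS/H = 2·4,800·232/2.34 = 951,794.87
EOQ = √951,794.87 ≈ 975.60

976 kits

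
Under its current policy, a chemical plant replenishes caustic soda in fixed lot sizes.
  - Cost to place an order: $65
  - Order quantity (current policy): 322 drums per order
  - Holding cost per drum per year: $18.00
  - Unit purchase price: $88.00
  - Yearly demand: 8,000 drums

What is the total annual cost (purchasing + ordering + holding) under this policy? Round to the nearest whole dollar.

Annual ordering cost = (D/Q)·S = (8,000/322) × 65 = $1,614.91
Annual holding cost  = (Q/2)·H = (322/2) × 18 = $2,898.00
Purchase cost = D·C = 8,000 × 88 = $704,000.00
Total = $1,614.91 + $2,898.00 + $704,000.00 = $708,512.91

$708,513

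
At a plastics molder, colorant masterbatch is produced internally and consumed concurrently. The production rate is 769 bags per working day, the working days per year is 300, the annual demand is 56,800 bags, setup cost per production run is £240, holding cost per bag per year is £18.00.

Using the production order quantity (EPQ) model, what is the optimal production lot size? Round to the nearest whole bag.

1,418 bags

d = 56,800/300 = 189.3333 bags/day;  effective holding cost H(1 − d/p) = 18·(1 − 189.3333/769) = 13.56827
Q* = √(2DS / H_eff) = √(2·56,800·240 / 13.56827) ≈ 1,417.53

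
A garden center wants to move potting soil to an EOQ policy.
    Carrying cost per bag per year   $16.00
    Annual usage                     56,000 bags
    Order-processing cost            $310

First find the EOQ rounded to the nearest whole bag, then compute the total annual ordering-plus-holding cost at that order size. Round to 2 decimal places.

$23,569.47

2DS/H = 2·56,000·310/16 = 2,170,000.00
EOQ = √2,170,000.00 ≈ 1,473.09 → Q = 1,473 bags
Annual ordering cost = (D/Q)·S = (56,000/1,473) × 310 = $11,785.47
Annual holding cost  = (Q/2)·H = (1,473/2) × 16 = $11,784.00
Total = $11,785.47 + $11,784.00 = $23,569.47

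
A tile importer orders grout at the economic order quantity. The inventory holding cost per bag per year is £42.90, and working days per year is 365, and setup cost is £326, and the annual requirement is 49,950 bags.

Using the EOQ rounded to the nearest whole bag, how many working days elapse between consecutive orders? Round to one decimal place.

EOQ = √(2DS/H) = √(2 × 49,950 × 326 / 42.9)
    = √(759,146.85) ≈ 871.29 → Q = 871 bags
Days between orders = 365 / (D/Q) = 365 / 57.348 ≈ 6.365

6.4 days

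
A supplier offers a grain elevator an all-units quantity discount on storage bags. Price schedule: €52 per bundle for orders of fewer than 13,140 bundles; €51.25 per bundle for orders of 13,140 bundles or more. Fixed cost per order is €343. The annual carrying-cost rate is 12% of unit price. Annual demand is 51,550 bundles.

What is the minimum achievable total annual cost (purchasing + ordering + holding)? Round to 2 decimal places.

H₁ = 12%×€52 = €6.2400;  H₂ = 12%×€51.25 = €6.1500
EOQ₁ = √(2×51,550×343/6.2400) = 2,380.59  (< 13,140, feasible at tier 1)
EOQ₂ = √(2×51,550×343/6.1500) = 2,397.94  (< 13,140 → use Q = 13,140 at tier-2 price)
TC(tier 1 (EOQ₁), Q≈2,380.6) = €2,695,454.86
TC(tier 2, Q≈13,140.0) = €2,683,688.64
Minimum at tier 2: €2,683,688.64

€2,683,688.64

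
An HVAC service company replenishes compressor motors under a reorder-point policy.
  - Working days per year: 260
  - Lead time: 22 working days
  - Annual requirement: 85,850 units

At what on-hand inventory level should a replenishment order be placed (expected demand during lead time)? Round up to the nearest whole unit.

7,265 units

Daily demand d = 85,850 / 260 = 330.192 units/day
Demand during lead time = 330.192 × 22 = 7,264.23
Reorder point = 7,264.23 → round up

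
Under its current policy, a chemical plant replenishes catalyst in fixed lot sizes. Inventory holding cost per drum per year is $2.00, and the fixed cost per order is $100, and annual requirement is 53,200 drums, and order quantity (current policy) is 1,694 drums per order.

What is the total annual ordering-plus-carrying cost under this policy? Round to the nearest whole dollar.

Orders/yr = 53,200/1,694 = 31.405; ordering cost = 31.405 × $100 = $3,140.50
Average inventory = 1,694/2 = 847; holding cost = 847 × $2 = $1,694.00
Total = $3,140.50 + $1,694.00 = $4,834.50

$4,834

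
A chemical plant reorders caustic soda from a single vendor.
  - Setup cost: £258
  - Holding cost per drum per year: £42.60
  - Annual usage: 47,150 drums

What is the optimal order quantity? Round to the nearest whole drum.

Q* = √(2·D·S / H) = √(2·47,150·258 / 42.6) = √571,112.7 ≈ 755.72

756 drums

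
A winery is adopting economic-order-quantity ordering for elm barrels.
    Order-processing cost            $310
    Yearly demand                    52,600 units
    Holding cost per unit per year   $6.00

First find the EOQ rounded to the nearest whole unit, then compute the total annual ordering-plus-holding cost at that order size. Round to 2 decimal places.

$13,988.28

Optimal lot size Q* = (2 × 52,600 × $310 / $6)^½ ≈ 2,331.38 → Q = 2,331 units
Annual ordering cost = (D/Q)·S = (52,600/2,331) × 310 = $6,995.28
Annual holding cost  = (Q/2)·H = (2,331/2) × 6 = $6,993.00
Total = $6,995.28 + $6,993.00 = $13,988.28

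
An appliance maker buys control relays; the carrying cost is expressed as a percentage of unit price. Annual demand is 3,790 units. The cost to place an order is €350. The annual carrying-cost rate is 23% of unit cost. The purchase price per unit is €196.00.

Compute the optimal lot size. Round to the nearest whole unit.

H = i·C = 0.23 × €196 = €45.0800 per unit-year
Optimal lot size Q* = (2 × 3,790 × €350 / €45.08)^½ ≈ 242.59

243 units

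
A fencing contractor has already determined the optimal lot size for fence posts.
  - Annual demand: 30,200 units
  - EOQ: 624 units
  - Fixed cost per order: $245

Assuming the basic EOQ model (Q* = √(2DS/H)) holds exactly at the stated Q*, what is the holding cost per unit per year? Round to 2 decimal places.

Since Q* = (2DS/H)^½, squaring gives Q*²·H = 2DS.
H = 2DS / Q² = 2 × 30,200 × 245 / 624² = 38.0044

$38.00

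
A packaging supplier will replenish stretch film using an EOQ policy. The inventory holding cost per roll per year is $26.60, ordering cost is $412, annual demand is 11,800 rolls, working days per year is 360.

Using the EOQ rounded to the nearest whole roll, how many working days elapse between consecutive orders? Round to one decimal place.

18.5 days

EOQ = √(2DS/H) = √(2 × 11,800 × 412 / 26.6)
    = √(365,533.83) ≈ 604.59 → Q = 605 rolls
Cycle time = (working days × Q)/D = (360 × 605) / 11,800 = 18.458 days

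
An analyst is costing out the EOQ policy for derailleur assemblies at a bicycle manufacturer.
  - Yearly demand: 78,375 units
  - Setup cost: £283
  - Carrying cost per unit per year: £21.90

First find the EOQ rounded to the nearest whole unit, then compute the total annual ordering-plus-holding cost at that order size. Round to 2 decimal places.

£31,168.73

EOQ = √(2DS/H) = √(2 × 78,375 × 283 / 21.9)
    = √(2,025,582.19) ≈ 1,423.23 → Q = 1,423 units
Ordering: D/Q × S = 78,375/1,423 × £283 = £15,586.88
Holding:  Q/2 × H = 1,423/2 × £21.9 = £15,581.85
Total = £15,586.88 + £15,581.85 = £31,168.73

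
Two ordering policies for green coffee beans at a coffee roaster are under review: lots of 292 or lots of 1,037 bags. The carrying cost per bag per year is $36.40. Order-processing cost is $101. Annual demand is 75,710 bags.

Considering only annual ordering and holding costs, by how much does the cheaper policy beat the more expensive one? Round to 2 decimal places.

$5,254.49

TC(Q) = (D/Q)S + (Q/2)H
TC(292) = (75,710/292)×101 + (292/2)×36.4 = $31,501.76
TC(1,037) = (75,710/1,037)×101 + (1,037/2)×36.4 = $26,247.28
Cheaper: Q = 1,037.  Difference = $5,254.49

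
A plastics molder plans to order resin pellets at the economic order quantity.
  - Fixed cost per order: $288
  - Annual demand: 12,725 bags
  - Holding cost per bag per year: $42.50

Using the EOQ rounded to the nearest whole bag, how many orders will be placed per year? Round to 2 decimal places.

30.66 orders per year

Q* = √(2·D·S / H) = √(2·12,725·288 / 42.5) = √172,461.2 ≈ 415.28 → Q = 415
Orders per year = D/Q = 12,725 / 415 = 30.663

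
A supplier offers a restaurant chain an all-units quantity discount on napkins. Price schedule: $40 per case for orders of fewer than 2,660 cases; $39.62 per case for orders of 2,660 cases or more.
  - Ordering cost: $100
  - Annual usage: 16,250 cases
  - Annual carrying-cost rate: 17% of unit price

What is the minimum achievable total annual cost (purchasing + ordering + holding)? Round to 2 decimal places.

$653,393.98

H₁ = 17%×$40 = $6.8000;  H₂ = 17%×$39.62 = $6.7354
EOQ₁ = √(2×16,250×100/6.8000) = 691.33  (< 2,660, feasible at tier 1)
EOQ₂ = √(2×16,250×100/6.7354) = 694.64  (< 2,660 → use Q = 2,660 at tier-2 price)
TC(tier 1 (EOQ₁), Q≈691.3) = $654,701.06
TC(tier 2, Q≈2,660.0) = $653,393.98
Minimum at tier 2: $653,393.98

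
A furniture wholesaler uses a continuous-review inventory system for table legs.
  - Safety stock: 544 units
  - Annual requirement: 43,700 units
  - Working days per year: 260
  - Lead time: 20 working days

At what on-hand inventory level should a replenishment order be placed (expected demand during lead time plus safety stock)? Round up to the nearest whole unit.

3,906 units

Daily demand d = 43,700 / 260 = 168.077 units/day
Demand during lead time = 168.077 × 20 = 3,361.54
Reorder point = 3,361.54 + 544 = 3,905.54 → round up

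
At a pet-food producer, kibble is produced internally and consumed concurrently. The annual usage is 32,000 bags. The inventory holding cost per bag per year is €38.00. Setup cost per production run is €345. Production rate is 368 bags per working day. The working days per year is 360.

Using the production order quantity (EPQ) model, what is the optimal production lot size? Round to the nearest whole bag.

Daily demand d = 32,000/360 = 88.889; p = 368; 1 − d/p = 0.75845
EPQ = √(2DS / (H(1 − d/p)))
    = √(2 × 32,000 × 345 / (38 × 0.75845)) ≈ 875.27

875 bags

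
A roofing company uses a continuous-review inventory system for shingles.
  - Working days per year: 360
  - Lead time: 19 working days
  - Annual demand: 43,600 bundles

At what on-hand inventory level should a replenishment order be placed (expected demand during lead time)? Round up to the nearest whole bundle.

2,302 bundles

Daily demand d = 43,600 / 360 = 121.111 bundles/day
Demand during lead time = 121.111 × 19 = 2,301.11
Reorder point = 2,301.11 → round up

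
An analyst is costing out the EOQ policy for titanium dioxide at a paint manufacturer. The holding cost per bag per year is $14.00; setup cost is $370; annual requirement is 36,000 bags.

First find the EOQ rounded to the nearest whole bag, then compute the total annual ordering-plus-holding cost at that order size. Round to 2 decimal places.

Optimal lot size Q* = (2 × 36,000 × $370 / $14)^½ ≈ 1,379.44 → Q = 1,379 bags
Ordering: D/Q × S = 36,000/1,379 × $370 = $9,659.17
Holding:  Q/2 × H = 1,379/2 × $14 = $9,653.00
Total = $9,659.17 + $9,653.00 = $19,312.17

$19,312.17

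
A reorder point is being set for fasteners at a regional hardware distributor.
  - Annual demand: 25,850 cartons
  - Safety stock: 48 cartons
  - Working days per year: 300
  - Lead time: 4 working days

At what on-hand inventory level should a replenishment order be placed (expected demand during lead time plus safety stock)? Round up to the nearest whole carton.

393 cartons

Daily demand d = 25,850 / 300 = 86.167 cartons/day
Demand during lead time = 86.167 × 4 = 344.67
Reorder point = 344.67 + 48 = 392.67 → round up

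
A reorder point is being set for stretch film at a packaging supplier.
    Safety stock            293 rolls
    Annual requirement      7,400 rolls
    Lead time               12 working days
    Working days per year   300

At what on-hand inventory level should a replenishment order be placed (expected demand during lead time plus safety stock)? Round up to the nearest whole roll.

Daily demand d = 7,400 / 300 = 24.667 rolls/day
Demand during lead time = 24.667 × 12 = 296.00
Reorder point = 296.00 + 293 = 589.00 → round up

589 rolls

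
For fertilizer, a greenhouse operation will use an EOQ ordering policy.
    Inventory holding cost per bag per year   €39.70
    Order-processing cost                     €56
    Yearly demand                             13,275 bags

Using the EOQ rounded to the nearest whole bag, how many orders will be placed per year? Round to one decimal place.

2DS/H = 2·13,275·56/39.7 = 37,450.88
EOQ = √37,450.88 ≈ 193.52 → Q = 194
Orders per year = D/Q = 13,275 / 194 = 68.428

68.4 orders per year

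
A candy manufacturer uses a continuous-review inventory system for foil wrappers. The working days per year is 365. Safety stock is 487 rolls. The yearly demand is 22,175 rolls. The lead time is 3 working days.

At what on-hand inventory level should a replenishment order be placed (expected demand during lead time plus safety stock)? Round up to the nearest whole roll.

670 rolls

Daily demand d = 22,175 / 365 = 60.753 rolls/day
Demand during lead time = 60.753 × 3 = 182.26
Reorder point = 182.26 + 487 = 669.26 → round up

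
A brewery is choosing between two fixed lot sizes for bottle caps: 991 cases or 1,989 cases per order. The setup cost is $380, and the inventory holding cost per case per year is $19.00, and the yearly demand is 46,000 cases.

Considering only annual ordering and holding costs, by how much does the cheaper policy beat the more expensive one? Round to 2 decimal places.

TC(Q) = (D/Q)S + (Q/2)H
TC(991) = (46,000/991)×380 + (991/2)×19 = $27,053.25
TC(1,989) = (46,000/1,989)×380 + (1,989/2)×19 = $27,683.84
Lots of 991 are cheaper by $630.59.

$630.59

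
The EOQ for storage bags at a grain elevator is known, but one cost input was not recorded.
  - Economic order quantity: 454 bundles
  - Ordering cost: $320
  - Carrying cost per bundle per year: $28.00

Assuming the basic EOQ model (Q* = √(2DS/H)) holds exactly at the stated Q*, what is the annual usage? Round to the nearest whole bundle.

From Q* = √(2DS/H) ⇒ Q*² = 2DS/H.
D = Q²H / (2S) = 454² × 28 / (2 × 320) = 9,017.58

9,018 bundles per year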